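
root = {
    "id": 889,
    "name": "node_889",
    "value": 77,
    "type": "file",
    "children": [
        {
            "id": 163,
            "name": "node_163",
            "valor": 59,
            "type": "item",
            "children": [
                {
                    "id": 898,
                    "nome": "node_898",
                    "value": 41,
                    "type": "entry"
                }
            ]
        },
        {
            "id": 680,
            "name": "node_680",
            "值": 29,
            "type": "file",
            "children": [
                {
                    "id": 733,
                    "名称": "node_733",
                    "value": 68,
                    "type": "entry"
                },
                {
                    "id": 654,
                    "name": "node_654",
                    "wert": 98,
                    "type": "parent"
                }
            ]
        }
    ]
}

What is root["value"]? 77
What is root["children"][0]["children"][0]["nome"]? "node_898"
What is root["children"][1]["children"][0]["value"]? 68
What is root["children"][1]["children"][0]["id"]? 733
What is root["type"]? "file"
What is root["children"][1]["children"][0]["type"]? "entry"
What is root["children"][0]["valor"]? 59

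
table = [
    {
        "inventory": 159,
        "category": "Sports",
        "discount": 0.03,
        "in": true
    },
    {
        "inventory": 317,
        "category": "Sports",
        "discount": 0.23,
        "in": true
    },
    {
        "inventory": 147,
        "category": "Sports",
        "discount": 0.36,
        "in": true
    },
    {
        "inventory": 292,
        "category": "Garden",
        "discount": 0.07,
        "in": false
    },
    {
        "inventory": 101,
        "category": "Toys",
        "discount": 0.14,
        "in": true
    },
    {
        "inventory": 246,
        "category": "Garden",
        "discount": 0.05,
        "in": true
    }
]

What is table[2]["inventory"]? 147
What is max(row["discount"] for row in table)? 0.36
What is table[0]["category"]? "Sports"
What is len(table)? 6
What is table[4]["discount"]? 0.14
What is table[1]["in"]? True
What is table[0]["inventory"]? 159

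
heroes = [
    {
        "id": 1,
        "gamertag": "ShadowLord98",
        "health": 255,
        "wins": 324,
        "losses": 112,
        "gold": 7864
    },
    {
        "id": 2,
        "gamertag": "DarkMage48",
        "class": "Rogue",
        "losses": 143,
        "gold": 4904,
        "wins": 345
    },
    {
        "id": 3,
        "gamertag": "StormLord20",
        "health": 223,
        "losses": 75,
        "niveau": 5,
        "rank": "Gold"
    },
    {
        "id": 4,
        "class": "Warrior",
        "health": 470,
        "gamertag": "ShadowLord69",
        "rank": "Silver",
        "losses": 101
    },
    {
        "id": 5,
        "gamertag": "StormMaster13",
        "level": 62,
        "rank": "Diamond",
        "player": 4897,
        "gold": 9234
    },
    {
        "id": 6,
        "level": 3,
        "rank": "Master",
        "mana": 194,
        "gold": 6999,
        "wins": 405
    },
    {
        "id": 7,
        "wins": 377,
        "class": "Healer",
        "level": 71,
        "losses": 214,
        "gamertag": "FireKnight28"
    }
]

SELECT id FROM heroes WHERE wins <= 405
[1, 2, 6, 7]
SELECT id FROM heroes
[1, 2, 3, 4, 5, 6, 7]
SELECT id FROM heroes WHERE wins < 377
[1, 2]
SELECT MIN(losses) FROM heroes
75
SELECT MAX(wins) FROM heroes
405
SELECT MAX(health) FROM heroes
470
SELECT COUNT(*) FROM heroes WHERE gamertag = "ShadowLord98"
1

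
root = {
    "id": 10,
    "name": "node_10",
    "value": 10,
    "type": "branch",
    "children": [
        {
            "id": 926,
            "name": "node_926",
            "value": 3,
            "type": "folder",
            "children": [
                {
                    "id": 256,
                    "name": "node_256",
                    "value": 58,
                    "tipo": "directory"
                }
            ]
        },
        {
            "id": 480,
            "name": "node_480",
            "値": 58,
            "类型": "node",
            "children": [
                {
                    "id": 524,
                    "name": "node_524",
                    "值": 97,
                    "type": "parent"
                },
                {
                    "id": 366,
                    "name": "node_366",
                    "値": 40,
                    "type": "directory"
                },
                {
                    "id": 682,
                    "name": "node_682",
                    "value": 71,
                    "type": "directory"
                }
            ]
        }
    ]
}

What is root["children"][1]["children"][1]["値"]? 40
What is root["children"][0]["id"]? 926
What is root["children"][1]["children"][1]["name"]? "node_366"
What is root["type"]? "branch"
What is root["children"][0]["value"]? 3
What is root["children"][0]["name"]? "node_926"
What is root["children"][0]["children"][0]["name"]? "node_256"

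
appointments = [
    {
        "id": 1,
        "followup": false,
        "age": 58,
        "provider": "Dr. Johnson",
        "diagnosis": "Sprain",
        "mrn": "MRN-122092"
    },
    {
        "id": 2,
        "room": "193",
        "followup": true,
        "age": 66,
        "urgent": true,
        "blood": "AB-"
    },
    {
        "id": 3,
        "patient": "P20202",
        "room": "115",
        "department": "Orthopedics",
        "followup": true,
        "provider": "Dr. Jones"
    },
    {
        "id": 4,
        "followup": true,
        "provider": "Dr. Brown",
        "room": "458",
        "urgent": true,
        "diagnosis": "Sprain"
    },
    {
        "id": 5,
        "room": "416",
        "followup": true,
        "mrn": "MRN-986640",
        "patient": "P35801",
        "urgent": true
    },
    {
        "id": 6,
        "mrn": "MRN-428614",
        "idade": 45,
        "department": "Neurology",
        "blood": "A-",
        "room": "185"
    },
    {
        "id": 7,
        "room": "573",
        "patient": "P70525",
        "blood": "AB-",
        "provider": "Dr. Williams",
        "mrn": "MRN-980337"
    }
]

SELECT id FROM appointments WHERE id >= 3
[3, 4, 5, 6, 7]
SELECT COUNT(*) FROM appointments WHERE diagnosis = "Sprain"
2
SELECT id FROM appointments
[1, 2, 3, 4, 5, 6, 7]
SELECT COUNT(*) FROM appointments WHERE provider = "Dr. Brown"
1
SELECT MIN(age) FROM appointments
58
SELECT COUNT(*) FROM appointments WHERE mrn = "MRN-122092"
1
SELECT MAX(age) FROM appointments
66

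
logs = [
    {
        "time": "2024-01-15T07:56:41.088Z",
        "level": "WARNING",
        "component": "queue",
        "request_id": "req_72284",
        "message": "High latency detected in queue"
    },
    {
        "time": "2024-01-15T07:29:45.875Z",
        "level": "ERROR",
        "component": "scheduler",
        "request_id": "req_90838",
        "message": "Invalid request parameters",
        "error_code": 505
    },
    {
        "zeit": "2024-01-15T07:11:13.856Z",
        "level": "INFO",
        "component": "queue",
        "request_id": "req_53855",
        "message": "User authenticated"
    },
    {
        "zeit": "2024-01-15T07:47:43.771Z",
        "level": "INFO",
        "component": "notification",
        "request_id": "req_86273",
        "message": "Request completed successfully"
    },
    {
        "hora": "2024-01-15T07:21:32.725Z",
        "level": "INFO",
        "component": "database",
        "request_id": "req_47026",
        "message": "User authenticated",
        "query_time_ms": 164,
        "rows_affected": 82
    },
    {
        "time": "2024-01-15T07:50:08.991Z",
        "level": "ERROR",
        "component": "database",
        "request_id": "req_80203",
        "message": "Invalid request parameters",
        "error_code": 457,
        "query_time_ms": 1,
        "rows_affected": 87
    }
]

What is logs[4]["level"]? "INFO"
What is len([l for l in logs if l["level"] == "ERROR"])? 2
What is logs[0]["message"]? "High latency detected in queue"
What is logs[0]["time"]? "2024-01-15T07:56:41.088Z"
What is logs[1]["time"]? "2024-01-15T07:29:45.875Z"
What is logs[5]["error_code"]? 457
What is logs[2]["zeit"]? "2024-01-15T07:11:13.856Z"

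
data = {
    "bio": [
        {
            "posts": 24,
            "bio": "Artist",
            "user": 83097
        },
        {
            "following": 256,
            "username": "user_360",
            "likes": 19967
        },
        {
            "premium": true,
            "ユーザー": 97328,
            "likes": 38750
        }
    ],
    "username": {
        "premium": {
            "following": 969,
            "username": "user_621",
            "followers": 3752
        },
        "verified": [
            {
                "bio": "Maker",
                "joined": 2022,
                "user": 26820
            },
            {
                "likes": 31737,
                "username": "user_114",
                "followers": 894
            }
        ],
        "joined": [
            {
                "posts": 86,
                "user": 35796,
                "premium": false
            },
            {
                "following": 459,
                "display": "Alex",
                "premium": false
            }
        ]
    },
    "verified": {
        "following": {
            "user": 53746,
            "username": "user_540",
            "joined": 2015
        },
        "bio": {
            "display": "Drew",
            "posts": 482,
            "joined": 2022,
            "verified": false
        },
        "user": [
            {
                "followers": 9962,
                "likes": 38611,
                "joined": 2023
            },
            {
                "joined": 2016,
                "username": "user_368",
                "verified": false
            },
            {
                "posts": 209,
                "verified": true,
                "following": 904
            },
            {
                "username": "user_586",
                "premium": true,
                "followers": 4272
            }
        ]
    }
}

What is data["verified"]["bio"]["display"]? "Drew"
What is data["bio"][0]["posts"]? 24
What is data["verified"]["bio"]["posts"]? 482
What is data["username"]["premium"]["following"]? 969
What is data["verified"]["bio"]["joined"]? 2022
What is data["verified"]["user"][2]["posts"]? 209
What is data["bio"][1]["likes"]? 19967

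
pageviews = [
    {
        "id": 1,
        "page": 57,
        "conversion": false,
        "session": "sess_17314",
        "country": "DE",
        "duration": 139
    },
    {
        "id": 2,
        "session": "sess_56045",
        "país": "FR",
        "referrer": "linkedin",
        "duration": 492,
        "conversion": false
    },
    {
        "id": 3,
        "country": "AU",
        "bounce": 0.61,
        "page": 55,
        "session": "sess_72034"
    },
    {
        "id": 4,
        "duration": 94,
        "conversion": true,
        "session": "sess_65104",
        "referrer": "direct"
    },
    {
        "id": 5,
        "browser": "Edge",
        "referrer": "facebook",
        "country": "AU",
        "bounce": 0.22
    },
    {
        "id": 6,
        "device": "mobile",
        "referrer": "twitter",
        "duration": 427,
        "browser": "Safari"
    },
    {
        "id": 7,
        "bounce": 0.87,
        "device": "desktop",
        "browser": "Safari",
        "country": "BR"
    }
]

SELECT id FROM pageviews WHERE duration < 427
[1, 4]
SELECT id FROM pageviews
[1, 2, 3, 4, 5, 6, 7]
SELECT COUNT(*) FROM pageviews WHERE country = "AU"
2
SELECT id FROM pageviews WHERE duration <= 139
[1, 4]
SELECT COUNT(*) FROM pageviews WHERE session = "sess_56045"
1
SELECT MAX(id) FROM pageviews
7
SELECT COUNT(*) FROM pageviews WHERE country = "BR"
1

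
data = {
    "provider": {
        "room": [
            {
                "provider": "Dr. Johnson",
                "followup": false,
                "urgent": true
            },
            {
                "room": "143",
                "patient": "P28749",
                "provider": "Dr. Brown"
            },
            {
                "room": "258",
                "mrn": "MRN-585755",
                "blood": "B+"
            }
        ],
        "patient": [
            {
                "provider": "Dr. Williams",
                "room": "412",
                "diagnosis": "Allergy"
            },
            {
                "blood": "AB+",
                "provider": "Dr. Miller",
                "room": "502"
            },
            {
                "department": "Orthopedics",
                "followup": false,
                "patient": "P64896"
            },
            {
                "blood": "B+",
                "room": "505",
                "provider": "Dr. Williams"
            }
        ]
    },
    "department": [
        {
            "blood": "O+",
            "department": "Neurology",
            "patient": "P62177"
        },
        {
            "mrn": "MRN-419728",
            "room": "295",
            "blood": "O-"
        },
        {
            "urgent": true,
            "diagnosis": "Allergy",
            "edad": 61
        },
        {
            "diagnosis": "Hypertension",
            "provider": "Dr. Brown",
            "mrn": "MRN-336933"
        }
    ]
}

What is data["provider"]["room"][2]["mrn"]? "MRN-585755"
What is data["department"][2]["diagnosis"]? "Allergy"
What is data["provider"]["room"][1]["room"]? "143"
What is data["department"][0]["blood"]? "O+"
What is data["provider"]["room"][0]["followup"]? False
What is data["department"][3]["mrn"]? "MRN-336933"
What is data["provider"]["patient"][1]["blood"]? "AB+"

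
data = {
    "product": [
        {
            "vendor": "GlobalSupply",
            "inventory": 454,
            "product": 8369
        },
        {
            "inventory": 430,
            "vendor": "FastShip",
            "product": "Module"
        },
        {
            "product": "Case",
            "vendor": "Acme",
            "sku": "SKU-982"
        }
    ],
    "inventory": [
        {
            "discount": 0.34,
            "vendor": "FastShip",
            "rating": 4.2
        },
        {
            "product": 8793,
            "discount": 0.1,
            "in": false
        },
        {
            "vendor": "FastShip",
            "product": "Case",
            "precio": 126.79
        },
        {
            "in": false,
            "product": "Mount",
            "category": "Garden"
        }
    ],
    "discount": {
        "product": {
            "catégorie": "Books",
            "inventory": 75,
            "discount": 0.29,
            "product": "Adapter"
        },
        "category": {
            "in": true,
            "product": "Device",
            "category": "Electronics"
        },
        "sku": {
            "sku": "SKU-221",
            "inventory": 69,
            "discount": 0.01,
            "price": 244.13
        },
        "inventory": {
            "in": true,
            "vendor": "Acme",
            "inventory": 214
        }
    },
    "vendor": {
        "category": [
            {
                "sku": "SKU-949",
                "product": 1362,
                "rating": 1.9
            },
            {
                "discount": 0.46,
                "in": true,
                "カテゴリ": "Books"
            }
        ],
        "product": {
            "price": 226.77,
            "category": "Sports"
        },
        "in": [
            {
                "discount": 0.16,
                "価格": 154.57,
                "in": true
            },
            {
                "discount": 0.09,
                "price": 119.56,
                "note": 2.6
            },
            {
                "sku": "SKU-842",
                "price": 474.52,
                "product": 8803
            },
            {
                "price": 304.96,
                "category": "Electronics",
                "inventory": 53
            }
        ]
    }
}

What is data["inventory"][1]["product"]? 8793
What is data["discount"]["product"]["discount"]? 0.29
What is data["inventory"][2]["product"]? "Case"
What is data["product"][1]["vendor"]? "FastShip"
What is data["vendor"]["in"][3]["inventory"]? 53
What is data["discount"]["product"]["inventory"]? 75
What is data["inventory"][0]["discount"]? 0.34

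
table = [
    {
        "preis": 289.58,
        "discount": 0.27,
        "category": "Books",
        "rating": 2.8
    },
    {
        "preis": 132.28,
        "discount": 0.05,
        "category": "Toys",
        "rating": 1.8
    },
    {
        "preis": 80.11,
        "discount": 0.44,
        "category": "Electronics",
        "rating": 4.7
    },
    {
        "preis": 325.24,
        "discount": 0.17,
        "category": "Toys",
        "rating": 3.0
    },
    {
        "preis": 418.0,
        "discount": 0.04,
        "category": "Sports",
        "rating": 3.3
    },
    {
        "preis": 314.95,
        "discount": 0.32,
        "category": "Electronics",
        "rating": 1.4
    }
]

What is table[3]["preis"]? 325.24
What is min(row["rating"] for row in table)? 1.4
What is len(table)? 6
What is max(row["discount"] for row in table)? 0.44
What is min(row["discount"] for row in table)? 0.04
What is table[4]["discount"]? 0.04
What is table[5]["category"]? "Electronics"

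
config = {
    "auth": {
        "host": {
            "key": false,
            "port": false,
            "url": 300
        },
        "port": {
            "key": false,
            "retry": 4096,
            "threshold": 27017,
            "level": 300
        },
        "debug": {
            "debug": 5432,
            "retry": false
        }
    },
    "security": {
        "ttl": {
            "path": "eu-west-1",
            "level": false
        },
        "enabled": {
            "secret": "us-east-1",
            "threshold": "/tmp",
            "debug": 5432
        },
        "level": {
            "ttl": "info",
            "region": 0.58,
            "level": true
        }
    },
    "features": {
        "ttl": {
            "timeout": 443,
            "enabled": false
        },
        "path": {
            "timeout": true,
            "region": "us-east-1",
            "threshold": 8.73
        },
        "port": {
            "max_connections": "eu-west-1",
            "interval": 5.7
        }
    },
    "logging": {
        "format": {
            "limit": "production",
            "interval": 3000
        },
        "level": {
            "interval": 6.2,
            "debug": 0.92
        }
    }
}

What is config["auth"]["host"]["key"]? False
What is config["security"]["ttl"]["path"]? "eu-west-1"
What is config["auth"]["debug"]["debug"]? 5432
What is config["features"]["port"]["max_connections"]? "eu-west-1"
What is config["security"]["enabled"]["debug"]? 5432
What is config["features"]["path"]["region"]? "us-east-1"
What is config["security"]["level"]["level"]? True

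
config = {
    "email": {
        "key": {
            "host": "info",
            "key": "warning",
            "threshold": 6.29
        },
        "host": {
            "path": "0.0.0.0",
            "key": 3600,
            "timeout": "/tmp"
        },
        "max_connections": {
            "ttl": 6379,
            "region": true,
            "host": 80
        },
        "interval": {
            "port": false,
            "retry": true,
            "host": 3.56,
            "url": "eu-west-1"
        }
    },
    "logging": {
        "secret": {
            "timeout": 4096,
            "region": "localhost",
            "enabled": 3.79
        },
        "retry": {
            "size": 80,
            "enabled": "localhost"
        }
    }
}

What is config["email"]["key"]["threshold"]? 6.29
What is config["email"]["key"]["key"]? "warning"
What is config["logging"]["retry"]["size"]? 80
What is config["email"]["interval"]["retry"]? True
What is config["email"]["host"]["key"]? 3600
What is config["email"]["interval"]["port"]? False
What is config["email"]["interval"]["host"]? 3.56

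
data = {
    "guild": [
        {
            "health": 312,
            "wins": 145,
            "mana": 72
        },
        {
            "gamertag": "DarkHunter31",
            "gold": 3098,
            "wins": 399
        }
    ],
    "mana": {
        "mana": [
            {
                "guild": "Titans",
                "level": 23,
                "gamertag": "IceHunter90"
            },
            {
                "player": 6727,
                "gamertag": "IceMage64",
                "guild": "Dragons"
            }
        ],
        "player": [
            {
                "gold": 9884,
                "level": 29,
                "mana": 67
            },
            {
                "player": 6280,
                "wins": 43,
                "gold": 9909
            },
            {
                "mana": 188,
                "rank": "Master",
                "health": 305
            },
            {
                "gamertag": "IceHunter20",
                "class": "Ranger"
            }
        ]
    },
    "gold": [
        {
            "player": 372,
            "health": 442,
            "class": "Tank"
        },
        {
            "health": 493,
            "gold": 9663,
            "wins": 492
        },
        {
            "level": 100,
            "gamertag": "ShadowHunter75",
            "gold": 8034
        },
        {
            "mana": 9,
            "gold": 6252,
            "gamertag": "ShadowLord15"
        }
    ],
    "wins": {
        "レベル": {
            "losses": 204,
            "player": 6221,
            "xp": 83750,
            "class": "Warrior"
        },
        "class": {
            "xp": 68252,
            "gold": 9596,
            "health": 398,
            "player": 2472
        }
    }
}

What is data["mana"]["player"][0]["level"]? 29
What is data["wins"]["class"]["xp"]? 68252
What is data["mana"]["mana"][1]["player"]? 6727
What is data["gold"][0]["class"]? "Tank"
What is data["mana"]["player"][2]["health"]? 305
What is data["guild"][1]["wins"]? 399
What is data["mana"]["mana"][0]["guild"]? "Titans"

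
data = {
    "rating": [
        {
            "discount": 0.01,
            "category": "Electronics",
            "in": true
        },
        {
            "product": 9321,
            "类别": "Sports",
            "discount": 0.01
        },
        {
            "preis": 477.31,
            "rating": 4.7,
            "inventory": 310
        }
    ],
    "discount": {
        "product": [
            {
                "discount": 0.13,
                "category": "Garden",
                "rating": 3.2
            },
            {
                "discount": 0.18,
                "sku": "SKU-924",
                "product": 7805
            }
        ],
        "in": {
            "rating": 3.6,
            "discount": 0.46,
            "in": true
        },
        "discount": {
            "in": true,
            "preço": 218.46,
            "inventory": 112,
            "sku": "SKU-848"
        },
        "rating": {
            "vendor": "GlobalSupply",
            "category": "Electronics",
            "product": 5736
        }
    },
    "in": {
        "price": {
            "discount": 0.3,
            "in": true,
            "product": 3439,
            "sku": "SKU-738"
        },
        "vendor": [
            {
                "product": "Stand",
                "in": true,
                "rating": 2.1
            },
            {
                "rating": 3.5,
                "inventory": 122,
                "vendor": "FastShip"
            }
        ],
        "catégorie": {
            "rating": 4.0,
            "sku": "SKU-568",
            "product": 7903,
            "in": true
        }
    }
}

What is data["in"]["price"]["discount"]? 0.3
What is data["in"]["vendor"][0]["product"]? "Stand"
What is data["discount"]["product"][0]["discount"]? 0.13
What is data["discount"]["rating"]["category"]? "Electronics"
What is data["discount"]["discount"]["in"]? True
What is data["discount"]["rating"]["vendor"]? "GlobalSupply"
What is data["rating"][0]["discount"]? 0.01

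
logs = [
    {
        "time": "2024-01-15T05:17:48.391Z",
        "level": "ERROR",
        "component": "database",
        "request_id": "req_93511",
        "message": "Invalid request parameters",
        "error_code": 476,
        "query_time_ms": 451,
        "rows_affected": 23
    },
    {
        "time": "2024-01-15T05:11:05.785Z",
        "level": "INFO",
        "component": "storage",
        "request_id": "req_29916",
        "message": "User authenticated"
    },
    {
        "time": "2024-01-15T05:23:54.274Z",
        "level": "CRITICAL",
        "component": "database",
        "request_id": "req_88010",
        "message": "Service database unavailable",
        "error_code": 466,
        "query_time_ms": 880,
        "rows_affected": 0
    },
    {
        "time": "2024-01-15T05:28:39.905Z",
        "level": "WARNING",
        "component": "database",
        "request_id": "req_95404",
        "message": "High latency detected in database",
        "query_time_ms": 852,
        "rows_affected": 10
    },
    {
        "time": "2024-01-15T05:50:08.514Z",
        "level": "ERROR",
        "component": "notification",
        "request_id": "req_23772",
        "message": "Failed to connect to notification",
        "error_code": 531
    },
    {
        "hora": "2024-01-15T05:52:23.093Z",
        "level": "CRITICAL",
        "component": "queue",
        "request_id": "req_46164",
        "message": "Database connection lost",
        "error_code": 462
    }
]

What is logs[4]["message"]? "Failed to connect to notification"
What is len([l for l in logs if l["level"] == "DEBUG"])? 0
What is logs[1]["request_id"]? "req_29916"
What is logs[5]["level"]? "CRITICAL"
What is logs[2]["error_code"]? 466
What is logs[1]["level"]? "INFO"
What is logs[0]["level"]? "ERROR"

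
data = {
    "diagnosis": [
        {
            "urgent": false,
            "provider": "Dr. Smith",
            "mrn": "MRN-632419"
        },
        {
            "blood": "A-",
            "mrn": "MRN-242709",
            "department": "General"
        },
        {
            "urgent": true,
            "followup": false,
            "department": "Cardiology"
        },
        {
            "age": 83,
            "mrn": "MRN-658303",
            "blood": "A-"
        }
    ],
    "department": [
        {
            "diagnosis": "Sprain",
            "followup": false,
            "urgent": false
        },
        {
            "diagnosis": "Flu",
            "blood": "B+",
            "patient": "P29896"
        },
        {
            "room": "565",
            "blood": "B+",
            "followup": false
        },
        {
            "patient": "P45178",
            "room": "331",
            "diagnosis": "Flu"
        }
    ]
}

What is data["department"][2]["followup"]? False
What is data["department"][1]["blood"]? "B+"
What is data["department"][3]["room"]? "331"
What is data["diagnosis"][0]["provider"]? "Dr. Smith"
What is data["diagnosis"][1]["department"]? "General"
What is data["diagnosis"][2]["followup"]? False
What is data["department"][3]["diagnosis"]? "Flu"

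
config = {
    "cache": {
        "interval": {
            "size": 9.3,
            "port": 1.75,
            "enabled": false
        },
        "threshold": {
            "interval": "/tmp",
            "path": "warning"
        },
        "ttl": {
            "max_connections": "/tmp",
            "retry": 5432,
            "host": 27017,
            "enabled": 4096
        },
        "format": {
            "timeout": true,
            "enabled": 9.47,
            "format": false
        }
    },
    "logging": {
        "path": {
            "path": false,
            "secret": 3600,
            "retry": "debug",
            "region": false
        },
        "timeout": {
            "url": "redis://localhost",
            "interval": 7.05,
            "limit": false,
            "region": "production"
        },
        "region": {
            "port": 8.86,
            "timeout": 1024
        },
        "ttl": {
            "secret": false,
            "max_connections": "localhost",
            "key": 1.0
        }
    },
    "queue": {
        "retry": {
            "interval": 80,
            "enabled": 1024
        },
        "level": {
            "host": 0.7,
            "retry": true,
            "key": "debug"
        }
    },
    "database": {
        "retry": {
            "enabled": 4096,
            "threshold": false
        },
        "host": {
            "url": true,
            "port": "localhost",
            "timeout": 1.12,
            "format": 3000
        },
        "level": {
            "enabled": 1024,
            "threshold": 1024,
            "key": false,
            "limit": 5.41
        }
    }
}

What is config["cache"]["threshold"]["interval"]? "/tmp"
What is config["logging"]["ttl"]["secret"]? False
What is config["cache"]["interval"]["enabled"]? False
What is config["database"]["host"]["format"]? 3000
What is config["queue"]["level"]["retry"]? True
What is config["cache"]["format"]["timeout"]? True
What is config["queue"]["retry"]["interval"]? 80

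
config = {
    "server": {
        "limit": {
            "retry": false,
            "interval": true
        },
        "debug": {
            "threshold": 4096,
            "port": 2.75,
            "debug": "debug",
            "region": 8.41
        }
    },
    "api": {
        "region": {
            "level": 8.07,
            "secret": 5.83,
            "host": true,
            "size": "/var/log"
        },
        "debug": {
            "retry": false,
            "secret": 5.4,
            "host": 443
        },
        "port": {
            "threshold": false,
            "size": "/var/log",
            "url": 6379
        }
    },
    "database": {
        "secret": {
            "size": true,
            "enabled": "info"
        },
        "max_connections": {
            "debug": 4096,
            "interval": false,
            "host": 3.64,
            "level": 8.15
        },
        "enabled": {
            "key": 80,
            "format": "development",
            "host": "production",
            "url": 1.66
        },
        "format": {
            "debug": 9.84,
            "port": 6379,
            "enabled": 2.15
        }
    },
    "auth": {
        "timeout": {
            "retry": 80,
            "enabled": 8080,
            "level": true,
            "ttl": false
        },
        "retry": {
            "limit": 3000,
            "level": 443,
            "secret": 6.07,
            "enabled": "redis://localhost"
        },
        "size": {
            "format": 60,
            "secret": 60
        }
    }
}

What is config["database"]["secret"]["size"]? True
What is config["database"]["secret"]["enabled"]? "info"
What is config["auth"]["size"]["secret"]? 60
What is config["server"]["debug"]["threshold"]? 4096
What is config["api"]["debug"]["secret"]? 5.4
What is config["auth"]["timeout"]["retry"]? 80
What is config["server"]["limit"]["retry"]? False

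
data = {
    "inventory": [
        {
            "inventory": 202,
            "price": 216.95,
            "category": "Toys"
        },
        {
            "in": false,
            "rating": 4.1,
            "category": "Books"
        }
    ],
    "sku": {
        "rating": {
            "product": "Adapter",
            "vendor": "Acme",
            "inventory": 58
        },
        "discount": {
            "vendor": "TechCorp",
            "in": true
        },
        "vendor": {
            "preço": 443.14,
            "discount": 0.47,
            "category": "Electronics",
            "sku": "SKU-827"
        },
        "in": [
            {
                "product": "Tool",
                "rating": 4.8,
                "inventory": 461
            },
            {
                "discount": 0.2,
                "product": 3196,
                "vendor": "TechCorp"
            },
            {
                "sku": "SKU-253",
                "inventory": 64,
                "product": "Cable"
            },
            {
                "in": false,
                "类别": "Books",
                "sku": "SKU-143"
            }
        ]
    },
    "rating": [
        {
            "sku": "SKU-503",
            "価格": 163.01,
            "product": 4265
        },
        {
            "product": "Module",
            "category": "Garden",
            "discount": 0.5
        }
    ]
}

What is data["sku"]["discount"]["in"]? True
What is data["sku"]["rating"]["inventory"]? 58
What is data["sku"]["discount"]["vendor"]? "TechCorp"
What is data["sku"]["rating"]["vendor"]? "Acme"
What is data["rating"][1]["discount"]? 0.5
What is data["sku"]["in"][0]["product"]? "Tool"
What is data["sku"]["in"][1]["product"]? 3196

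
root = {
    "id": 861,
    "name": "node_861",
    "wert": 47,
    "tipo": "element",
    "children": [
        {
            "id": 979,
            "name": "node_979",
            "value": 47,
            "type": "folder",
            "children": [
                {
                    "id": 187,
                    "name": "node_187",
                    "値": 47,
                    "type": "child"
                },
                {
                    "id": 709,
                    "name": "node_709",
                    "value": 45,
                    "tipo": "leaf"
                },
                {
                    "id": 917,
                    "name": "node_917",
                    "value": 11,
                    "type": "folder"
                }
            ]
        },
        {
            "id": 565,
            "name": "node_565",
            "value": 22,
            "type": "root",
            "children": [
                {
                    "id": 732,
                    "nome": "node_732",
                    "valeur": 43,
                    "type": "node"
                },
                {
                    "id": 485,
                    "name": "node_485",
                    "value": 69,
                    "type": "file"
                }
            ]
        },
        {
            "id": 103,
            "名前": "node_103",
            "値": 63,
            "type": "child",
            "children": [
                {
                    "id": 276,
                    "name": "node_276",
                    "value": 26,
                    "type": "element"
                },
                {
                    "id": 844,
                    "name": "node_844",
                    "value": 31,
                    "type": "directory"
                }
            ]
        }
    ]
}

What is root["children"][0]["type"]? "folder"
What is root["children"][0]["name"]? "node_979"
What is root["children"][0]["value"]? 47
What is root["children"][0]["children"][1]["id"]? 709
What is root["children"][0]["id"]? 979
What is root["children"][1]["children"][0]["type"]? "node"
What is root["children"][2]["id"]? 103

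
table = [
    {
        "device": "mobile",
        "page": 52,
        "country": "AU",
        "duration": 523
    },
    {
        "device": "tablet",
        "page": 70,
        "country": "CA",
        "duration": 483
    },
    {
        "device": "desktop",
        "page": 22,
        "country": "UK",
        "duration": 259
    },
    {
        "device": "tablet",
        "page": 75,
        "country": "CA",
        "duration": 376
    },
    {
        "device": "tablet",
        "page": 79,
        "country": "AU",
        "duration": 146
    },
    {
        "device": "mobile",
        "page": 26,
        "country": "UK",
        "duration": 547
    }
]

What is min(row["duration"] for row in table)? 146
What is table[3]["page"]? 75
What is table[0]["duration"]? 523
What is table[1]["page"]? 70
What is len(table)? 6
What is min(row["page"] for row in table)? 22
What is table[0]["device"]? "mobile"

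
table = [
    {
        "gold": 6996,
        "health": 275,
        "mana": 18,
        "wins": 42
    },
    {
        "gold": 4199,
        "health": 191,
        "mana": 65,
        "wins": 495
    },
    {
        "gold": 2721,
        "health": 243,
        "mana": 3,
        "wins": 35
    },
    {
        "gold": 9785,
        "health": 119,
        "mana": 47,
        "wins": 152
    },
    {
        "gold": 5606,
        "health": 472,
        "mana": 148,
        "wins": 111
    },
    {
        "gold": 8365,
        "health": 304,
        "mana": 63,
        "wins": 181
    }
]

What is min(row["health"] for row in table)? 119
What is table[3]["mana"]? 47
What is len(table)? 6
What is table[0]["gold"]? 6996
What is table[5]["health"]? 304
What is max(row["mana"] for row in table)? 148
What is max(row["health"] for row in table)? 472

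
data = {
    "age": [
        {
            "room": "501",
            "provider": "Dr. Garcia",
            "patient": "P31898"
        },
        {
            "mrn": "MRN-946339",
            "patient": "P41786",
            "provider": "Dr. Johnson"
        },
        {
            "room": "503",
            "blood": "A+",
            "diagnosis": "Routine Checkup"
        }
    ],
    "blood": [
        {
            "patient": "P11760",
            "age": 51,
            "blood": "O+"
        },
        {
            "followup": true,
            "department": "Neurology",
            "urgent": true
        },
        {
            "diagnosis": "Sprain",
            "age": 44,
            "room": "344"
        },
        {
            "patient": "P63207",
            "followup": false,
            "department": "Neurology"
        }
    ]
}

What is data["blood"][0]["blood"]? "O+"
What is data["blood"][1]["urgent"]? True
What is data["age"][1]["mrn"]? "MRN-946339"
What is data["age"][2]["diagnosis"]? "Routine Checkup"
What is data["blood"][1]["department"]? "Neurology"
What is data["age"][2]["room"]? "503"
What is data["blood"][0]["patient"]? "P11760"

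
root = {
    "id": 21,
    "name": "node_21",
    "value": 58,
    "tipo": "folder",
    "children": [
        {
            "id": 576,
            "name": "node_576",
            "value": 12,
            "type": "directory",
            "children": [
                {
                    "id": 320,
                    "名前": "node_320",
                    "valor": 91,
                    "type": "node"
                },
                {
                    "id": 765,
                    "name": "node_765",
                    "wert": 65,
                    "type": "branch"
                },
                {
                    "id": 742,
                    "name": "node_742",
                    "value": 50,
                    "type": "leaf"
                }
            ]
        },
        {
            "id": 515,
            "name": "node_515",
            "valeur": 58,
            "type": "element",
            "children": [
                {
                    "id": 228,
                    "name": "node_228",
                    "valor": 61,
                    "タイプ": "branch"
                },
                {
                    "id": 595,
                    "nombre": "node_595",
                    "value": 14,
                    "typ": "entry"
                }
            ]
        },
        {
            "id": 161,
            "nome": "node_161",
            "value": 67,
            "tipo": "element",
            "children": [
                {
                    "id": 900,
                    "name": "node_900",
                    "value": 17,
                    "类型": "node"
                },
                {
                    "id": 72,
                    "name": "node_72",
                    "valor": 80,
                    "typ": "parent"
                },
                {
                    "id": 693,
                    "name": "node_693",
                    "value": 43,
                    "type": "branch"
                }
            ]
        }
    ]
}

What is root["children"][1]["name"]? "node_515"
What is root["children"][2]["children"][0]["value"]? 17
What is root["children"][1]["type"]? "element"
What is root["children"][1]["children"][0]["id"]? 228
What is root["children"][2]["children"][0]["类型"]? "node"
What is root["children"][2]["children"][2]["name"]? "node_693"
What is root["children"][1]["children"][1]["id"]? 595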